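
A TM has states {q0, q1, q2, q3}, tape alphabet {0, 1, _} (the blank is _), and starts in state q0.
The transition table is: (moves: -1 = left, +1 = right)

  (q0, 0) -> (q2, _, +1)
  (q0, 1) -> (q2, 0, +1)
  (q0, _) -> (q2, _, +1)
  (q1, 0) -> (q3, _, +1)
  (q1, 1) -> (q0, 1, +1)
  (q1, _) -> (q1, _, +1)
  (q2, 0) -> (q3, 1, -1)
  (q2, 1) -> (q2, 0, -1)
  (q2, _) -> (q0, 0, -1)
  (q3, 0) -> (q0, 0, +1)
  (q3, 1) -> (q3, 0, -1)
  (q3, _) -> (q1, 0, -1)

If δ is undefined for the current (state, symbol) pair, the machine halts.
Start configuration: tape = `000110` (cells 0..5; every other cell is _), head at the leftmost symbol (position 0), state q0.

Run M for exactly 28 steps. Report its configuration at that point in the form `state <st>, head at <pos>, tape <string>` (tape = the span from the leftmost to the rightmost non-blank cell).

q0 | _[0]00110   read 0 → write _, move +1, go to q2
q2 | __[0]0110   read 0 → write 1, move -1, go to q3
q3 | _[_]10110   read _ → write 0, move -1, go to q1
q1 | [_]010110   read _ → write _, move +1, go to q1
q1 | _[0]10110   read 0 → write _, move +1, go to q3
q3 | __[1]0110   read 1 → write 0, move -1, go to q3
q3 | _[_]00110   read _ → write 0, move -1, go to q1
q1 | [_]000110   read _ → write _, move +1, go to q1
q1 | _[0]00110   read 0 → write _, move +1, go to q3
q3 | __[0]0110   read 0 → write 0, move +1, go to q0
q0 | __0[0]110   read 0 → write _, move +1, go to q2
q2 | __0_[1]10   read 1 → write 0, move -1, go to q2
q2 | __0[_]010   read _ → write 0, move -1, go to q0
q0 | __[0]0010   read 0 → write _, move +1, go to q2
q2 | ___[0]010   read 0 → write 1, move -1, go to q3
q3 | __[_]1010   read _ → write 0, move -1, go to q1
q1 | _[_]01010   read _ → write _, move +1, go to q1
q1 | __[0]1010   read 0 → write _, move +1, go to q3
q3 | ___[1]010   read 1 → write 0, move -1, go to q3
q3 | __[_]0010   read _ → write 0, move -1, go to q1
q1 | _[_]00010   read _ → write _, move +1, go to q1
q1 | __[0]0010   read 0 → write _, move +1, go to q3
q3 | ___[0]010   read 0 → write 0, move +1, go to q0
q0 | ___0[0]10   read 0 → write _, move +1, go to q2
q2 | ___0_[1]0   read 1 → write 0, move -1, go to q2
q2 | ___0[_]00   read _ → write 0, move -1, go to q0
q0 | ___[0]000   read 0 → write _, move +1, go to q2
q2 | ____[0]00   read 0 → write 1, move -1, go to q3
q3 | ___[_]100
After 28 steps: state q3, head at 2, tape 100.

state q3, head at 2, tape 100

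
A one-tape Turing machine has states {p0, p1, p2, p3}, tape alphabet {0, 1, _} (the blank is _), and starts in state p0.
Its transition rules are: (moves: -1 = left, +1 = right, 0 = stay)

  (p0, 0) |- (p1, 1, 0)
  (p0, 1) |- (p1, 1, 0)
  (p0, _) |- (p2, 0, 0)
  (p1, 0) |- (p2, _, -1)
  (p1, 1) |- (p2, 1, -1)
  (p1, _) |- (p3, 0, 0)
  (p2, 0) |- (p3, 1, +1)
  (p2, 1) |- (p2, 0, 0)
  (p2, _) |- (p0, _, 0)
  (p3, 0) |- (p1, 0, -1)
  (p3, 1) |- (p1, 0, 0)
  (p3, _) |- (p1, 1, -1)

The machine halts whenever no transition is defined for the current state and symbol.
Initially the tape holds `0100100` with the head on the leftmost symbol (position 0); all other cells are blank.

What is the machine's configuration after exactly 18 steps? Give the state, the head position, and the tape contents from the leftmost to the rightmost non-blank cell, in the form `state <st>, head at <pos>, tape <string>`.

state p3, head at -1, tape 1_1100100

state=p0 head=0 tape=__[0]100100   (p0,0)→(p1,1,0)
state=p1 head=0 tape=__[1]100100   (p1,1)→(p2,1,-1)
state=p2 head=-1 tape=_[_]1100100   (p2,_)→(p0,_,0)
state=p0 head=-1 tape=_[_]1100100   (p0,_)→(p2,0,0)
state=p2 head=-1 tape=_[0]1100100   (p2,0)→(p3,1,+1)
state=p3 head=0 tape=_1[1]100100   (p3,1)→(p1,0,0)
state=p1 head=0 tape=_1[0]100100   (p1,0)→(p2,_,-1)
state=p2 head=-1 tape=_[1]_100100   (p2,1)→(p2,0,0)
state=p2 head=-1 tape=_[0]_100100   (p2,0)→(p3,1,+1)
state=p3 head=0 tape=_1[_]100100   (p3,_)→(p1,1,-1)
state=p1 head=-1 tape=_[1]1100100   (p1,1)→(p2,1,-1)
state=p2 head=-2 tape=[_]11100100   (p2,_)→(p0,_,0)
state=p0 head=-2 tape=[_]11100100   (p0,_)→(p2,0,0)
state=p2 head=-2 tape=[0]11100100   (p2,0)→(p3,1,+1)
state=p3 head=-1 tape=1[1]1100100   (p3,1)→(p1,0,0)
state=p1 head=-1 tape=1[0]1100100   (p1,0)→(p2,_,-1)
state=p2 head=-2 tape=[1]_1100100   (p2,1)→(p2,0,0)
state=p2 head=-2 tape=[0]_1100100   (p2,0)→(p3,1,+1)
state=p3 head=-1 tape=1[_]1100100
After 18 steps: state p3, head at -1, tape 1_1100100.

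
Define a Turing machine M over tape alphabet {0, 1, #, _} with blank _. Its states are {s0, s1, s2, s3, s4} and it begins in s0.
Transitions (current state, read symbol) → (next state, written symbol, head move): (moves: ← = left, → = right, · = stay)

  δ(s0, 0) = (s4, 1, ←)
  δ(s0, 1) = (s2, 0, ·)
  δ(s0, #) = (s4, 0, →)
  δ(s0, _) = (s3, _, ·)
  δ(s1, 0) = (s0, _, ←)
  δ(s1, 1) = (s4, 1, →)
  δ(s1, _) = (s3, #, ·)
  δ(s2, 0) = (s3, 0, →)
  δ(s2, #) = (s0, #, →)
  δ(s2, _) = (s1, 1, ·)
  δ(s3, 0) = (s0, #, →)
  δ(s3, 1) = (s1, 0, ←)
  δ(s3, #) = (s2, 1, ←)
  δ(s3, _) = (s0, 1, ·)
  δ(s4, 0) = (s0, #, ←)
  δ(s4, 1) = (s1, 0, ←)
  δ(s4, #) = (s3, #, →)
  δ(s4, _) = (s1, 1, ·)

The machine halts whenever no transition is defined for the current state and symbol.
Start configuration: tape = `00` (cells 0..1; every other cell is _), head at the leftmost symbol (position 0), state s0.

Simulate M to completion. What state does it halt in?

state=s0 head=0 tape=__[0]0   (s0,0)→(s4,1,←)
state=s4 head=-1 tape=_[_]10   (s4,_)→(s1,1,·)
state=s1 head=-1 tape=_[1]10   (s1,1)→(s4,1,→)
state=s4 head=0 tape=_1[1]0   (s4,1)→(s1,0,←)
state=s1 head=-1 tape=_[1]00   (s1,1)→(s4,1,→)
state=s4 head=0 tape=_1[0]0   (s4,0)→(s0,#,←)
state=s0 head=-1 tape=_[1]#0   (s0,1)→(s2,0,·)
state=s2 head=-1 tape=_[0]#0   (s2,0)→(s3,0,→)
state=s3 head=0 tape=_0[#]0   (s3,#)→(s2,1,←)
state=s2 head=-1 tape=_[0]10   (s2,0)→(s3,0,→)
state=s3 head=0 tape=_0[1]0   (s3,1)→(s1,0,←)
state=s1 head=-1 tape=_[0]00   (s1,0)→(s0,_,←)
state=s0 head=-2 tape=[_]_00   (s0,_)→(s3,_,·)
state=s3 head=-2 tape=[_]_00   (s3,_)→(s0,1,·)
state=s0 head=-2 tape=[1]_00   (s0,1)→(s2,0,·)
state=s2 head=-2 tape=[0]_00   (s2,0)→(s3,0,→)
state=s3 head=-1 tape=0[_]00   (s3,_)→(s0,1,·)
state=s0 head=-1 tape=0[1]00   (s0,1)→(s2,0,·)
state=s2 head=-1 tape=0[0]00   (s2,0)→(s3,0,→)
state=s3 head=0 tape=00[0]0   (s3,0)→(s0,#,→)
state=s0 head=1 tape=00#[0]   (s0,0)→(s4,1,←)
state=s4 head=0 tape=00[#]1   (s4,#)→(s3,#,→)
state=s3 head=1 tape=00#[1]   (s3,1)→(s1,0,←)
state=s1 head=0 tape=00[#]0
No transition is defined for (s1, #); M halts in state s1.

s1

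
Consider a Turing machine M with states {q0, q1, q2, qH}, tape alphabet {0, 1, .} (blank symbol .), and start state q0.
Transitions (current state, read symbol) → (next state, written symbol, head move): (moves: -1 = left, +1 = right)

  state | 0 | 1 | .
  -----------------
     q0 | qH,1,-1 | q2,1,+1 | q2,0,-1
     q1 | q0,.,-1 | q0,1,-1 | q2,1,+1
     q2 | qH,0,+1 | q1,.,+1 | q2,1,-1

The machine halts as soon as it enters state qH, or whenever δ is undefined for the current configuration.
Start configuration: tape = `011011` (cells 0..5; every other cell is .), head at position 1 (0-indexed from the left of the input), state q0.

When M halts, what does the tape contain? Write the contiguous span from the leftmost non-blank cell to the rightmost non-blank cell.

00..11

state=q0 head=1 tape=0[1]1011   (q0,1)→(q2,1,+1)
state=q2 head=2 tape=01[1]011   (q2,1)→(q1,.,+1)
state=q1 head=3 tape=01.[0]11   (q1,0)→(q0,.,-1)
state=q0 head=2 tape=01[.].11   (q0,.)→(q2,0,-1)
state=q2 head=1 tape=0[1]0.11   (q2,1)→(q1,.,+1)
state=q1 head=2 tape=0.[0].11   (q1,0)→(q0,.,-1)
state=q0 head=1 tape=0[.]..11   (q0,.)→(q2,0,-1)
state=q2 head=0 tape=[0]0..11   (q2,0)→(qH,0,+1)
state=qH head=1 tape=0[0]..11
The non-blank tape span at halt is 00..11.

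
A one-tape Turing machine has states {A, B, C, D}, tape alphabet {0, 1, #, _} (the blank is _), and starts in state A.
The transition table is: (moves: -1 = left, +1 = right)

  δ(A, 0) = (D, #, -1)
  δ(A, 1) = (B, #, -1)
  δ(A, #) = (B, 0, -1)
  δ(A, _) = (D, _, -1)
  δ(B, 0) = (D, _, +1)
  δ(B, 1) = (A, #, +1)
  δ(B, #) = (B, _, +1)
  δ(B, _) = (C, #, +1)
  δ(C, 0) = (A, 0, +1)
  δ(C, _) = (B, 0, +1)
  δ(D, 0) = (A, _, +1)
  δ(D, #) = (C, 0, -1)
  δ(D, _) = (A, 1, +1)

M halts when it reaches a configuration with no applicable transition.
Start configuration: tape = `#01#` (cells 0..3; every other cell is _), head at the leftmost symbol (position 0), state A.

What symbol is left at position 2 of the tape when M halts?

state=A head=0 tape=_[#]01#__   (A,#)→(B,0,-1)
state=B head=-1 tape=[_]001#__   (B,_)→(C,#,+1)
state=C head=0 tape=#[0]01#__   (C,0)→(A,0,+1)
state=A head=1 tape=#0[0]1#__   (A,0)→(D,#,-1)
state=D head=0 tape=#[0]#1#__   (D,0)→(A,_,+1)
state=A head=1 tape=#_[#]1#__   (A,#)→(B,0,-1)
state=B head=0 tape=#[_]01#__   (B,_)→(C,#,+1)
state=C head=1 tape=##[0]1#__   (C,0)→(A,0,+1)
state=A head=2 tape=##0[1]#__   (A,1)→(B,#,-1)
state=B head=1 tape=##[0]##__   (B,0)→(D,_,+1)
state=D head=2 tape=##_[#]#__   (D,#)→(C,0,-1)
state=C head=1 tape=##[_]0#__   (C,_)→(B,0,+1)
state=B head=2 tape=##0[0]#__   (B,0)→(D,_,+1)
state=D head=3 tape=##0_[#]__   (D,#)→(C,0,-1)
state=C head=2 tape=##0[_]0__   (C,_)→(B,0,+1)
state=B head=3 tape=##00[0]__   (B,0)→(D,_,+1)
state=D head=4 tape=##00_[_]_   (D,_)→(A,1,+1)
state=A head=5 tape=##00_1[_]   (A,_)→(D,_,-1)
state=D head=4 tape=##00_[1]_
Cell 2 holds 0 when M halts.

0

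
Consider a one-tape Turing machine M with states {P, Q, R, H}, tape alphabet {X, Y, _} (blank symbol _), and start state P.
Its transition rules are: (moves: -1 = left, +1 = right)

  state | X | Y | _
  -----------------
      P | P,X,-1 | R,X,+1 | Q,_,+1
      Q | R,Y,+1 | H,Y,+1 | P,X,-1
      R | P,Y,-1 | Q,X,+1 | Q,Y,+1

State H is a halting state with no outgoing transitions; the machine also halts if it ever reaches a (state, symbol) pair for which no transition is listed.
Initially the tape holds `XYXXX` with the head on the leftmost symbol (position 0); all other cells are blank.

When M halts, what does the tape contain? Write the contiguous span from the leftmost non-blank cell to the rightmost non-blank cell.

P | _[X]YXXX___   read X → write X, move -1, go to P
P | [_]XYXXX___   read _ → write _, move +1, go to Q
Q | _[X]YXXX___   read X → write Y, move +1, go to R
R | _Y[Y]XXX___   read Y → write X, move +1, go to Q
Q | _YX[X]XX___   read X → write Y, move +1, go to R
R | _YXY[X]X___   read X → write Y, move -1, go to P
P | _YX[Y]YX___   read Y → write X, move +1, go to R
R | _YXX[Y]X___   read Y → write X, move +1, go to Q
Q | _YXXX[X]___   read X → write Y, move +1, go to R
R | _YXXXY[_]__   read _ → write Y, move +1, go to Q
Q | _YXXXYY[_]_   read _ → write X, move -1, go to P
P | _YXXXY[Y]X_   read Y → write X, move +1, go to R
R | _YXXXYX[X]_   read X → write Y, move -1, go to P
P | _YXXXY[X]Y_   read X → write X, move -1, go to P
P | _YXXX[Y]XY_   read Y → write X, move +1, go to R
R | _YXXXX[X]Y_   read X → write Y, move -1, go to P
P | _YXXX[X]YY_   read X → write X, move -1, go to P
P | _YXX[X]XYY_   read X → write X, move -1, go to P
P | _YX[X]XXYY_   read X → write X, move -1, go to P
P | _Y[X]XXXYY_   read X → write X, move -1, go to P
P | _[Y]XXXXYY_   read Y → write X, move +1, go to R
R | _X[X]XXXYY_   read X → write Y, move -1, go to P
P | _[X]YXXXYY_   read X → write X, move -1, go to P
P | [_]XYXXXYY_   read _ → write _, move +1, go to Q
Q | _[X]YXXXYY_   read X → write Y, move +1, go to R
R | _Y[Y]XXXYY_   read Y → write X, move +1, go to Q
Q | _YX[X]XXYY_   read X → write Y, move +1, go to R
R | _YXY[X]XYY_   read X → write Y, move -1, go to P
P | _YX[Y]YXYY_   read Y → write X, move +1, go to R
R | _YXX[Y]XYY_   read Y → write X, move +1, go to Q
Q | _YXXX[X]YY_   read X → write Y, move +1, go to R
R | _YXXXY[Y]Y_   read Y → write X, move +1, go to Q
Q | _YXXXYX[Y]_   read Y → write Y, move +1, go to H
H | _YXXXYXY[_]
The non-blank tape span at halt is YXXXYXY.

YXXXYXY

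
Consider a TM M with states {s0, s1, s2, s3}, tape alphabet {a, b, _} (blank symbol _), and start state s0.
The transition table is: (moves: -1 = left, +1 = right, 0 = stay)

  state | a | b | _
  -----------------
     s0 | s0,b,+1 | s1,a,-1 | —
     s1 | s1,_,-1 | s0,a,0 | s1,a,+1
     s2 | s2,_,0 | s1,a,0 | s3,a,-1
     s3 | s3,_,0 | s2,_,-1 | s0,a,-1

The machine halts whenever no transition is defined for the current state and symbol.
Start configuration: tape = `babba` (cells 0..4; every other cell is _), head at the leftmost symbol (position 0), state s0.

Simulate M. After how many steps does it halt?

s0 | ___[b]abba_   read b → write a, move -1, go to s1
s1 | __[_]aabba_   read _ → write a, move +1, go to s1
s1 | __a[a]abba_   read a → write _, move -1, go to s1
s1 | __[a]_abba_   read a → write _, move -1, go to s1
s1 | _[_]__abba_   read _ → write a, move +1, go to s1
s1 | _a[_]_abba_   read _ → write a, move +1, go to s1
s1 | _aa[_]abba_   read _ → write a, move +1, go to s1
s1 | _aaa[a]bba_   read a → write _, move -1, go to s1
s1 | _aa[a]_bba_   read a → write _, move -1, go to s1
s1 | _a[a]__bba_   read a → write _, move -1, go to s1
s1 | _[a]___bba_   read a → write _, move -1, go to s1
s1 | [_]____bba_   read _ → write a, move +1, go to s1
s1 | a[_]___bba_   read _ → write a, move +1, go to s1
s1 | aa[_]__bba_   read _ → write a, move +1, go to s1
s1 | aaa[_]_bba_   read _ → write a, move +1, go to s1
s1 | aaaa[_]bba_   read _ → write a, move +1, go to s1
s1 | aaaaa[b]ba_   read b → write a, move 0, go to s0
s0 | aaaaa[a]ba_   read a → write b, move +1, go to s0
s0 | aaaaab[b]a_   read b → write a, move -1, go to s1
s1 | aaaaa[b]aa_   read b → write a, move 0, go to s0
s0 | aaaaa[a]aa_   read a → write b, move +1, go to s0
s0 | aaaaab[a]a_   read a → write b, move +1, go to s0
s0 | aaaaabb[a]_   read a → write b, move +1, go to s0
s0 | aaaaabbb[_]
M halts after 23 transitions.

23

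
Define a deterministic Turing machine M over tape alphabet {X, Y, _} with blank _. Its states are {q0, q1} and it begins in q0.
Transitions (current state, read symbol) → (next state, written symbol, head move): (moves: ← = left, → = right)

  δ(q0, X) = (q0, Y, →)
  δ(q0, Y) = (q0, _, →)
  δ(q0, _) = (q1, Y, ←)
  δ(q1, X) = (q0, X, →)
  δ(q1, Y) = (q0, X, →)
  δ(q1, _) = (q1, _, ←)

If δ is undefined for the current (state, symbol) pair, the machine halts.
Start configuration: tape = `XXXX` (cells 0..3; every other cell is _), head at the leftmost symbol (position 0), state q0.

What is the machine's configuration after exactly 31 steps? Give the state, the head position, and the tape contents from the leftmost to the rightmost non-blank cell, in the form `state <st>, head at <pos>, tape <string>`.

state q1, head at 5, tape YYYX___Y

state=q0 head=0 tape=[X]XXX____   (q0,X)→(q0,Y,→)
state=q0 head=1 tape=Y[X]XX____   (q0,X)→(q0,Y,→)
state=q0 head=2 tape=YY[X]X____   (q0,X)→(q0,Y,→)
state=q0 head=3 tape=YYY[X]____   (q0,X)→(q0,Y,→)
state=q0 head=4 tape=YYYY[_]___   (q0,_)→(q1,Y,←)
state=q1 head=3 tape=YYY[Y]Y___   (q1,Y)→(q0,X,→)
state=q0 head=4 tape=YYYX[Y]___   (q0,Y)→(q0,_,→)
state=q0 head=5 tape=YYYX_[_]__   (q0,_)→(q1,Y,←)
state=q1 head=4 tape=YYYX[_]Y__   (q1,_)→(q1,_,←)
state=q1 head=3 tape=YYY[X]_Y__   (q1,X)→(q0,X,→)
state=q0 head=4 tape=YYYX[_]Y__   (q0,_)→(q1,Y,←)
state=q1 head=3 tape=YYY[X]YY__   (q1,X)→(q0,X,→)
state=q0 head=4 tape=YYYX[Y]Y__   (q0,Y)→(q0,_,→)
state=q0 head=5 tape=YYYX_[Y]__   (q0,Y)→(q0,_,→)
state=q0 head=6 tape=YYYX__[_]_   (q0,_)→(q1,Y,←)
state=q1 head=5 tape=YYYX_[_]Y_   (q1,_)→(q1,_,←)
state=q1 head=4 tape=YYYX[_]_Y_   (q1,_)→(q1,_,←)
state=q1 head=3 tape=YYY[X]__Y_   (q1,X)→(q0,X,→)
state=q0 head=4 tape=YYYX[_]_Y_   (q0,_)→(q1,Y,←)
state=q1 head=3 tape=YYY[X]Y_Y_   (q1,X)→(q0,X,→)
state=q0 head=4 tape=YYYX[Y]_Y_   (q0,Y)→(q0,_,→)
state=q0 head=5 tape=YYYX_[_]Y_   (q0,_)→(q1,Y,←)
state=q1 head=4 tape=YYYX[_]YY_   (q1,_)→(q1,_,←)
state=q1 head=3 tape=YYY[X]_YY_   (q1,X)→(q0,X,→)
state=q0 head=4 tape=YYYX[_]YY_   (q0,_)→(q1,Y,←)
state=q1 head=3 tape=YYY[X]YYY_   (q1,X)→(q0,X,→)
state=q0 head=4 tape=YYYX[Y]YY_   (q0,Y)→(q0,_,→)
state=q0 head=5 tape=YYYX_[Y]Y_   (q0,Y)→(q0,_,→)
state=q0 head=6 tape=YYYX__[Y]_   (q0,Y)→(q0,_,→)
state=q0 head=7 tape=YYYX___[_]   (q0,_)→(q1,Y,←)
state=q1 head=6 tape=YYYX__[_]Y   (q1,_)→(q1,_,←)
state=q1 head=5 tape=YYYX_[_]_Y
After 31 steps: state q1, head at 5, tape YYYX___Y.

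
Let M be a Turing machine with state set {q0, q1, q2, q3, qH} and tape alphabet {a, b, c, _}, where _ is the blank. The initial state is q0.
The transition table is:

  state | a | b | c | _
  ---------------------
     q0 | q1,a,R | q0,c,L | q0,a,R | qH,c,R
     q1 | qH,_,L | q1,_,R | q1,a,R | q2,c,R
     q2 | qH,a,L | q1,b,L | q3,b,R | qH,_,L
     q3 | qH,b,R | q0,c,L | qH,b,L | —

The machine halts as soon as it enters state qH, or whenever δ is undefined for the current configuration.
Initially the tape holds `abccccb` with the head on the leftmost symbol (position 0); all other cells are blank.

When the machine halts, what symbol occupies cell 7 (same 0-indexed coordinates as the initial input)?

c

state=q0 head=0 tape=[a]bccccb__   (q0,a)→(q1,a,R)
state=q1 head=1 tape=a[b]ccccb__   (q1,b)→(q1,_,R)
state=q1 head=2 tape=a_[c]cccb__   (q1,c)→(q1,a,R)
state=q1 head=3 tape=a_a[c]ccb__   (q1,c)→(q1,a,R)
state=q1 head=4 tape=a_aa[c]cb__   (q1,c)→(q1,a,R)
state=q1 head=5 tape=a_aaa[c]b__   (q1,c)→(q1,a,R)
state=q1 head=6 tape=a_aaaa[b]__   (q1,b)→(q1,_,R)
state=q1 head=7 tape=a_aaaa_[_]_   (q1,_)→(q2,c,R)
state=q2 head=8 tape=a_aaaa_c[_]   (q2,_)→(qH,_,L)
state=qH head=7 tape=a_aaaa_[c]_
Cell 7 holds c when M halts.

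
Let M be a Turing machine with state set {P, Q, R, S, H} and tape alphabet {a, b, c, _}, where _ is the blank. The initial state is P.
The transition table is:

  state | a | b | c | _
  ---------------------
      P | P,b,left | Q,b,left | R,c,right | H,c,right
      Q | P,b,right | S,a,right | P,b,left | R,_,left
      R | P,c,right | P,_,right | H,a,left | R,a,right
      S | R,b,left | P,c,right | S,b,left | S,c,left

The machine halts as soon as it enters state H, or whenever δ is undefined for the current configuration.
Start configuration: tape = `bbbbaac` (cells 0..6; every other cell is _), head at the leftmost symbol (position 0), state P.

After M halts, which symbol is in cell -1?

c

P | __[b]bbbaac   read b → write b, move left, go to Q
Q | _[_]bbbbaac   read _ → write _, move left, go to R
R | [_]_bbbbaac   read _ → write a, move right, go to R
R | a[_]bbbbaac   read _ → write a, move right, go to R
R | aa[b]bbbaac   read b → write _, move right, go to P
P | aa_[b]bbaac   read b → write b, move left, go to Q
Q | aa[_]bbbaac   read _ → write _, move left, go to R
R | a[a]_bbbaac   read a → write c, move right, go to P
P | ac[_]bbbaac   read _ → write c, move right, go to H
H | acc[b]bbaac
Cell -1 holds c when M halts.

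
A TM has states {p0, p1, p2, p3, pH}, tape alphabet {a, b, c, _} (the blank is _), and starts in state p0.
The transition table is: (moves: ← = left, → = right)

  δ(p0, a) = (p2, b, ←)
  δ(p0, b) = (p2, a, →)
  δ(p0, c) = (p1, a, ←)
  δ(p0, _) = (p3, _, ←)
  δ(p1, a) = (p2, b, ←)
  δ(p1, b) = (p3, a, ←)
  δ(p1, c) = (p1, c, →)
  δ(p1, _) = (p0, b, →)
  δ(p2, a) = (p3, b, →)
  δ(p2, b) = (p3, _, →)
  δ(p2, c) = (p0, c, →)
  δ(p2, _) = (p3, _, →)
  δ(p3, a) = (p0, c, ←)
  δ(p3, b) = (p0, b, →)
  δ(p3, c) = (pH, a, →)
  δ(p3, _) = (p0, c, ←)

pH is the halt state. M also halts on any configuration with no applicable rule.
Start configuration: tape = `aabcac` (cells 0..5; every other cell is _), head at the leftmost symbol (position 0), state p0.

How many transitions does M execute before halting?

p0 | _[a]abcac_   read a → write b, move ←, go to p2
p2 | [_]babcac_   read _ → write _, move →, go to p3
p3 | _[b]abcac_   read b → write b, move →, go to p0
p0 | _b[a]bcac_   read a → write b, move ←, go to p2
p2 | _[b]bbcac_   read b → write _, move →, go to p3
p3 | __[b]bcac_   read b → write b, move →, go to p0
p0 | __b[b]cac_   read b → write a, move →, go to p2
p2 | __ba[c]ac_   read c → write c, move →, go to p0
p0 | __bac[a]c_   read a → write b, move ←, go to p2
p2 | __ba[c]bc_   read c → write c, move →, go to p0
p0 | __bac[b]c_   read b → write a, move →, go to p2
p2 | __baca[c]_   read c → write c, move →, go to p0
p0 | __bacac[_]   read _ → write _, move ←, go to p3
p3 | __baca[c]_   read c → write a, move →, go to pH
pH | __bacaa[_]
M halts after 14 transitions.

14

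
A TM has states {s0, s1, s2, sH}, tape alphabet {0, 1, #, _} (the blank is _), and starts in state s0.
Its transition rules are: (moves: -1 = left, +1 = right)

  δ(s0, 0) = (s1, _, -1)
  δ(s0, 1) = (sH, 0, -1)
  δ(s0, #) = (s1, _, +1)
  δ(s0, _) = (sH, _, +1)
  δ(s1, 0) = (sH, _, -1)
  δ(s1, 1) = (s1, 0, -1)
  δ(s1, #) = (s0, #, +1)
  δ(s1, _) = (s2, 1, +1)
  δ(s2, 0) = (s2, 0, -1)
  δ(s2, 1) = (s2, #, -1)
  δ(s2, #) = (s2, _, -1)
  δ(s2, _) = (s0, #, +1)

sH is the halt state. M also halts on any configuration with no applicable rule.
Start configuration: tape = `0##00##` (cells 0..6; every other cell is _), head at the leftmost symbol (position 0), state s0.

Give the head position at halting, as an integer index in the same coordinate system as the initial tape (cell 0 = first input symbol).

state=s0 head=0 tape=_[0]##00##   (s0,0)→(s1,_,-1)
state=s1 head=-1 tape=[_]_##00##   (s1,_)→(s2,1,+1)
state=s2 head=0 tape=1[_]##00##   (s2,_)→(s0,#,+1)
state=s0 head=1 tape=1#[#]#00##   (s0,#)→(s1,_,+1)
state=s1 head=2 tape=1#_[#]00##   (s1,#)→(s0,#,+1)
state=s0 head=3 tape=1#_#[0]0##   (s0,0)→(s1,_,-1)
state=s1 head=2 tape=1#_[#]_0##   (s1,#)→(s0,#,+1)
state=s0 head=3 tape=1#_#[_]0##   (s0,_)→(sH,_,+1)
state=sH head=4 tape=1#_#_[0]##
At halt the head is at cell 4.

4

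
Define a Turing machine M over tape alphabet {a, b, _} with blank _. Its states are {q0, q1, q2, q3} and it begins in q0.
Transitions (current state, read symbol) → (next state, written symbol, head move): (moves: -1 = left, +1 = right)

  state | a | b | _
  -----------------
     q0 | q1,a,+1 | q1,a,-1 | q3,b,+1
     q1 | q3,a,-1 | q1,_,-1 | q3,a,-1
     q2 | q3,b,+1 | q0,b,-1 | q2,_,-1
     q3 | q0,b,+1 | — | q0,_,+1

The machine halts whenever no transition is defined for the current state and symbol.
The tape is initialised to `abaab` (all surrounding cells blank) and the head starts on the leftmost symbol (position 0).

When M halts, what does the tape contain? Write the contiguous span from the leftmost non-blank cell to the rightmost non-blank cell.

q0 | _[a]baab   read a → write a, move +1, go to q1
q1 | _a[b]aab   read b → write _, move -1, go to q1
q1 | _[a]_aab   read a → write a, move -1, go to q3
q3 | [_]a_aab   read _ → write _, move +1, go to q0
q0 | _[a]_aab   read a → write a, move +1, go to q1
q1 | _a[_]aab   read _ → write a, move -1, go to q3
q3 | _[a]aaab   read a → write b, move +1, go to q0
q0 | _b[a]aab   read a → write a, move +1, go to q1
q1 | _ba[a]ab   read a → write a, move -1, go to q3
q3 | _b[a]aab   read a → write b, move +1, go to q0
q0 | _bb[a]ab   read a → write a, move +1, go to q1
q1 | _bba[a]b   read a → write a, move -1, go to q3
q3 | _bb[a]ab   read a → write b, move +1, go to q0
q0 | _bbb[a]b   read a → write a, move +1, go to q1
q1 | _bbba[b]   read b → write _, move -1, go to q1
q1 | _bbb[a]_   read a → write a, move -1, go to q3
q3 | _bb[b]a_
The non-blank tape span at halt is bbba.

bbba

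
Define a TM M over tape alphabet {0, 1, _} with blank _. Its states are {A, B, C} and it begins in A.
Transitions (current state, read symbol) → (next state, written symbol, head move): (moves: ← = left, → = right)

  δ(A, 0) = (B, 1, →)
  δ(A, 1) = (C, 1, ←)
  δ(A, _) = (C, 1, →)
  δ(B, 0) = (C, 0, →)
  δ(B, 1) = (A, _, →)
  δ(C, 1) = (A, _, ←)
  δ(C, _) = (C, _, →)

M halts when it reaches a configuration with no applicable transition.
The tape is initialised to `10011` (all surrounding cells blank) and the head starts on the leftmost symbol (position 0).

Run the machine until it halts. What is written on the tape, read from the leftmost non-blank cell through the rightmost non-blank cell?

A | _[1]0011   read 1 → write 1, move ←, go to C
C | [_]10011   read _ → write _, move →, go to C
C | _[1]0011   read 1 → write _, move ←, go to A
A | [_]_0011   read _ → write 1, move →, go to C
C | 1[_]0011   read _ → write _, move →, go to C
C | 1_[0]011
The non-blank tape span at halt is 1_0011.

1_0011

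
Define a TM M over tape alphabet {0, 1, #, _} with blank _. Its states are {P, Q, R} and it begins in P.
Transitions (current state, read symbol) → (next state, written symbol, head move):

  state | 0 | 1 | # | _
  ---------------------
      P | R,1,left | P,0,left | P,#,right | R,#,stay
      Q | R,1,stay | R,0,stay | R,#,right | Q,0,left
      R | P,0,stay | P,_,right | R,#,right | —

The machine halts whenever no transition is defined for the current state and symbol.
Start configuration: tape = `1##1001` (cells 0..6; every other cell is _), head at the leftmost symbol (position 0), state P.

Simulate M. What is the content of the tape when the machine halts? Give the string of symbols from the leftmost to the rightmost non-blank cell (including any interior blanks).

#_##_101

P | _[1]##1001   read 1 → write 0, move left, go to P
P | [_]0##1001   read _ → write #, move stay, go to R
R | [#]0##1001   read # → write #, move right, go to R
R | #[0]##1001   read 0 → write 0, move stay, go to P
P | #[0]##1001   read 0 → write 1, move left, go to R
R | [#]1##1001   read # → write #, move right, go to R
R | #[1]##1001   read 1 → write _, move right, go to P
P | #_[#]#1001   read # → write #, move right, go to P
P | #_#[#]1001   read # → write #, move right, go to P
P | #_##[1]001   read 1 → write 0, move left, go to P
P | #_#[#]0001   read # → write #, move right, go to P
P | #_##[0]001   read 0 → write 1, move left, go to R
R | #_#[#]1001   read # → write #, move right, go to R
R | #_##[1]001   read 1 → write _, move right, go to P
P | #_##_[0]01   read 0 → write 1, move left, go to R
R | #_##[_]101
The non-blank tape span at halt is #_##_101.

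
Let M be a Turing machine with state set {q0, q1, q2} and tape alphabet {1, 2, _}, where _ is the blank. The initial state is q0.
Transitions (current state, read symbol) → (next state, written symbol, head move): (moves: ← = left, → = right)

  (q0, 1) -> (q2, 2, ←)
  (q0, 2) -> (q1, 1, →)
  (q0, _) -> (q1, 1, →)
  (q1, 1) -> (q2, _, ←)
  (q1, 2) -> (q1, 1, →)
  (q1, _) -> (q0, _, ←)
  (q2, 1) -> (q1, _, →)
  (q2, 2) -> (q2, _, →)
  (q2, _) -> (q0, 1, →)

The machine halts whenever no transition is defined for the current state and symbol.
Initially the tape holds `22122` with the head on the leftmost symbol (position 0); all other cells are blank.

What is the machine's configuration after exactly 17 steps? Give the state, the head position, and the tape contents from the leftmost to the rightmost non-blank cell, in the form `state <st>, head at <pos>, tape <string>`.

state=q0 head=0 tape=[2]2122   (q0,2)→(q1,1,→)
state=q1 head=1 tape=1[2]122   (q1,2)→(q1,1,→)
state=q1 head=2 tape=11[1]22   (q1,1)→(q2,_,←)
state=q2 head=1 tape=1[1]_22   (q2,1)→(q1,_,→)
state=q1 head=2 tape=1_[_]22   (q1,_)→(q0,_,←)
state=q0 head=1 tape=1[_]_22   (q0,_)→(q1,1,→)
state=q1 head=2 tape=11[_]22   (q1,_)→(q0,_,←)
state=q0 head=1 tape=1[1]_22   (q0,1)→(q2,2,←)
state=q2 head=0 tape=[1]2_22   (q2,1)→(q1,_,→)
state=q1 head=1 tape=_[2]_22   (q1,2)→(q1,1,→)
state=q1 head=2 tape=_1[_]22   (q1,_)→(q0,_,←)
state=q0 head=1 tape=_[1]_22   (q0,1)→(q2,2,←)
state=q2 head=0 tape=[_]2_22   (q2,_)→(q0,1,→)
state=q0 head=1 tape=1[2]_22   (q0,2)→(q1,1,→)
state=q1 head=2 tape=11[_]22   (q1,_)→(q0,_,←)
state=q0 head=1 tape=1[1]_22   (q0,1)→(q2,2,←)
state=q2 head=0 tape=[1]2_22   (q2,1)→(q1,_,→)
state=q1 head=1 tape=_[2]_22
After 17 steps: state q1, head at 1, tape 2_22.

state q1, head at 1, tape 2_22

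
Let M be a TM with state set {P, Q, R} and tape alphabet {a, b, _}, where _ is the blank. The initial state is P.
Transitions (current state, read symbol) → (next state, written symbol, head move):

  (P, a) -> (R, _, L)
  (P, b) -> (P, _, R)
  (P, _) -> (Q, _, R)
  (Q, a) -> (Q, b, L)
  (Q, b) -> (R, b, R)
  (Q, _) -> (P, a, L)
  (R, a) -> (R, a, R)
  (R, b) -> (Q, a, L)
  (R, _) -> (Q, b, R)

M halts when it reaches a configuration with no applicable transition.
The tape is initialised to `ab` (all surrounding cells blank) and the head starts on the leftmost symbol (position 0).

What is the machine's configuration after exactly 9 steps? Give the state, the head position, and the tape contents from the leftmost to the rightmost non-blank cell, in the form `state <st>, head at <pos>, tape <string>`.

state R, head at -1, tape b

state=P head=0 tape=_[a]b   (P,a)→(R,_,L)
state=R head=-1 tape=[_]_b   (R,_)→(Q,b,R)
state=Q head=0 tape=b[_]b   (Q,_)→(P,a,L)
state=P head=-1 tape=[b]ab   (P,b)→(P,_,R)
state=P head=0 tape=_[a]b   (P,a)→(R,_,L)
state=R head=-1 tape=[_]_b   (R,_)→(Q,b,R)
state=Q head=0 tape=b[_]b   (Q,_)→(P,a,L)
state=P head=-1 tape=[b]ab   (P,b)→(P,_,R)
state=P head=0 tape=_[a]b   (P,a)→(R,_,L)
state=R head=-1 tape=[_]_b
After 9 steps: state R, head at -1, tape b.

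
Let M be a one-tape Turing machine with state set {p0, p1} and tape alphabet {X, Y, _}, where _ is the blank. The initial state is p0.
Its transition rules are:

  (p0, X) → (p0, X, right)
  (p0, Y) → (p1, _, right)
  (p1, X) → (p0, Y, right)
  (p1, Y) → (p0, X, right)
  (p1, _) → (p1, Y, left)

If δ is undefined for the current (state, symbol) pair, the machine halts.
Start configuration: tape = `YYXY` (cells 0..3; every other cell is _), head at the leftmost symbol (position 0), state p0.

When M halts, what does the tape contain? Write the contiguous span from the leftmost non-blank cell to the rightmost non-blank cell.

p0 | [Y]YXY__   read Y → write _, move right, go to p1
p1 | _[Y]XY__   read Y → write X, move right, go to p0
p0 | _X[X]Y__   read X → write X, move right, go to p0
p0 | _XX[Y]__   read Y → write _, move right, go to p1
p1 | _XX_[_]_   read _ → write Y, move left, go to p1
p1 | _XX[_]Y_   read _ → write Y, move left, go to p1
p1 | _X[X]YY_   read X → write Y, move right, go to p0
p0 | _XY[Y]Y_   read Y → write _, move right, go to p1
p1 | _XY_[Y]_   read Y → write X, move right, go to p0
p0 | _XY_X[_]
The non-blank tape span at halt is XY_X.

XY_X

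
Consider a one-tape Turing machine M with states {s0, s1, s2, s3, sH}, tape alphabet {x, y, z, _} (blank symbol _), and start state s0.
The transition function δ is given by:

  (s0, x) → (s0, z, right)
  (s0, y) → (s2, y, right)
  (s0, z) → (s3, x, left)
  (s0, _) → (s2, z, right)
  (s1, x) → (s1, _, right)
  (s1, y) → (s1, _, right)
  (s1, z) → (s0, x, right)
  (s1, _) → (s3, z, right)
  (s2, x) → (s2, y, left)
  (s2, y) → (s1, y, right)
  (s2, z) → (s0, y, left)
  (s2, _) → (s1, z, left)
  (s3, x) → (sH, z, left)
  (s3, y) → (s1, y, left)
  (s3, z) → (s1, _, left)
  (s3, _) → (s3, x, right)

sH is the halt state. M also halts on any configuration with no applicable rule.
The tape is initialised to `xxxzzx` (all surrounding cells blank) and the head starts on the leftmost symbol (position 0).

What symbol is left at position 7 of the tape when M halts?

x

s0 | [x]xxzzx__   read x → write z, move right, go to s0
s0 | z[x]xzzx__   read x → write z, move right, go to s0
s0 | zz[x]zzx__   read x → write z, move right, go to s0
s0 | zzz[z]zx__   read z → write x, move left, go to s3
s3 | zz[z]xzx__   read z → write _, move left, go to s1
s1 | z[z]_xzx__   read z → write x, move right, go to s0
s0 | zx[_]xzx__   read _ → write z, move right, go to s2
s2 | zxz[x]zx__   read x → write y, move left, go to s2
s2 | zx[z]yzx__   read z → write y, move left, go to s0
s0 | z[x]yyzx__   read x → write z, move right, go to s0
s0 | zz[y]yzx__   read y → write y, move right, go to s2
s2 | zzy[y]zx__   read y → write y, move right, go to s1
s1 | zzyy[z]x__   read z → write x, move right, go to s0
s0 | zzyyx[x]__   read x → write z, move right, go to s0
s0 | zzyyxz[_]_   read _ → write z, move right, go to s2
s2 | zzyyxzz[_]   read _ → write z, move left, go to s1
s1 | zzyyxz[z]z   read z → write x, move right, go to s0
s0 | zzyyxzx[z]   read z → write x, move left, go to s3
s3 | zzyyxz[x]x   read x → write z, move left, go to sH
sH | zzyyx[z]zx
Cell 7 holds x when M halts.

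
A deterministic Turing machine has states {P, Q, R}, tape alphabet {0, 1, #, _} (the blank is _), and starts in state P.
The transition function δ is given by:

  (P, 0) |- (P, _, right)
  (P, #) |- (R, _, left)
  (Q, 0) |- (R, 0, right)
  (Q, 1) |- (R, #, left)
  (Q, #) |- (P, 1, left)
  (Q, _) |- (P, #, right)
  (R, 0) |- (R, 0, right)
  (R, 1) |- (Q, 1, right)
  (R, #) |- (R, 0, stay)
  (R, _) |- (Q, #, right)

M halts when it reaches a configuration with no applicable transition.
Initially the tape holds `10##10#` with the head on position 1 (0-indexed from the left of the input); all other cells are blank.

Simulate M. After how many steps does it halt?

18

state=P head=1 tape=1[0]##10#___   (P,0)→(P,_,right)
state=P head=2 tape=1_[#]#10#___   (P,#)→(R,_,left)
state=R head=1 tape=1[_]_#10#___   (R,_)→(Q,#,right)
state=Q head=2 tape=1#[_]#10#___   (Q,_)→(P,#,right)
state=P head=3 tape=1##[#]10#___   (P,#)→(R,_,left)
state=R head=2 tape=1#[#]_10#___   (R,#)→(R,0,stay)
state=R head=2 tape=1#[0]_10#___   (R,0)→(R,0,right)
state=R head=3 tape=1#0[_]10#___   (R,_)→(Q,#,right)
state=Q head=4 tape=1#0#[1]0#___   (Q,1)→(R,#,left)
state=R head=3 tape=1#0[#]#0#___   (R,#)→(R,0,stay)
state=R head=3 tape=1#0[0]#0#___   (R,0)→(R,0,right)
state=R head=4 tape=1#00[#]0#___   (R,#)→(R,0,stay)
state=R head=4 tape=1#00[0]0#___   (R,0)→(R,0,right)
state=R head=5 tape=1#000[0]#___   (R,0)→(R,0,right)
state=R head=6 tape=1#0000[#]___   (R,#)→(R,0,stay)
state=R head=6 tape=1#0000[0]___   (R,0)→(R,0,right)
state=R head=7 tape=1#00000[_]__   (R,_)→(Q,#,right)
state=Q head=8 tape=1#00000#[_]_   (Q,_)→(P,#,right)
state=P head=9 tape=1#00000##[_]
M halts after 18 transitions.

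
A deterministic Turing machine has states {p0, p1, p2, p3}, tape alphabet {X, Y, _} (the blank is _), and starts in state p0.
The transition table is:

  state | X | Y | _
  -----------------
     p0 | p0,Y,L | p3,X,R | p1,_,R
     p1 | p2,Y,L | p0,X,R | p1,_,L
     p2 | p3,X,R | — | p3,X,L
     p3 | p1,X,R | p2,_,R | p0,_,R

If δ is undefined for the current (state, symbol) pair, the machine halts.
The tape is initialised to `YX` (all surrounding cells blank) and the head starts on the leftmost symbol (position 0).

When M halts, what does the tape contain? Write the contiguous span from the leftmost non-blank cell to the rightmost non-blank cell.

p0 | [Y]X___   read Y → write X, move R, go to p3
p3 | X[X]___   read X → write X, move R, go to p1
p1 | XX[_]__   read _ → write _, move L, go to p1
p1 | X[X]___   read X → write Y, move L, go to p2
p2 | [X]Y___   read X → write X, move R, go to p3
p3 | X[Y]___   read Y → write _, move R, go to p2
p2 | X_[_]__   read _ → write X, move L, go to p3
p3 | X[_]X__   read _ → write _, move R, go to p0
p0 | X_[X]__   read X → write Y, move L, go to p0
p0 | X[_]Y__   read _ → write _, move R, go to p1
p1 | X_[Y]__   read Y → write X, move R, go to p0
p0 | X_X[_]_   read _ → write _, move R, go to p1
p1 | X_X_[_]   read _ → write _, move L, go to p1
p1 | X_X[_]_   read _ → write _, move L, go to p1
p1 | X_[X]__   read X → write Y, move L, go to p2
p2 | X[_]Y__   read _ → write X, move L, go to p3
p3 | [X]XY__   read X → write X, move R, go to p1
p1 | X[X]Y__   read X → write Y, move L, go to p2
p2 | [X]YY__   read X → write X, move R, go to p3
p3 | X[Y]Y__   read Y → write _, move R, go to p2
p2 | X_[Y]__
The non-blank tape span at halt is X_Y.

X_Y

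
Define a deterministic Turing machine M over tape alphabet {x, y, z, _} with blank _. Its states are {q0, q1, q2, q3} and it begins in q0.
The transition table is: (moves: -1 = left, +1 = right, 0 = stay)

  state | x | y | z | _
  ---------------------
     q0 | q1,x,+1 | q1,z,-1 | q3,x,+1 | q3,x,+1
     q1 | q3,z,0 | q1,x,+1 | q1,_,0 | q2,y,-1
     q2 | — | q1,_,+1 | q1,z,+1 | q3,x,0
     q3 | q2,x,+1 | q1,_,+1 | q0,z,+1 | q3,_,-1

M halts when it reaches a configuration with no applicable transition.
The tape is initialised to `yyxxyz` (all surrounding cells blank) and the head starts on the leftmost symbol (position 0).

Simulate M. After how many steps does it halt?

17

q0 | __[y]yxxyz   read y → write z, move -1, go to q1
q1 | _[_]zyxxyz   read _ → write y, move -1, go to q2
q2 | [_]yzyxxyz   read _ → write x, move 0, go to q3
q3 | [x]yzyxxyz   read x → write x, move +1, go to q2
q2 | x[y]zyxxyz   read y → write _, move +1, go to q1
q1 | x_[z]yxxyz   read z → write _, move 0, go to q1
q1 | x_[_]yxxyz   read _ → write y, move -1, go to q2
q2 | x[_]yyxxyz   read _ → write x, move 0, go to q3
q3 | x[x]yyxxyz   read x → write x, move +1, go to q2
q2 | xx[y]yxxyz   read y → write _, move +1, go to q1
q1 | xx_[y]xxyz   read y → write x, move +1, go to q1
q1 | xx_x[x]xyz   read x → write z, move 0, go to q3
q3 | xx_x[z]xyz   read z → write z, move +1, go to q0
q0 | xx_xz[x]yz   read x → write x, move +1, go to q1
q1 | xx_xzx[y]z   read y → write x, move +1, go to q1
q1 | xx_xzxx[z]   read z → write _, move 0, go to q1
q1 | xx_xzxx[_]   read _ → write y, move -1, go to q2
q2 | xx_xzx[x]y
M halts after 17 transitions.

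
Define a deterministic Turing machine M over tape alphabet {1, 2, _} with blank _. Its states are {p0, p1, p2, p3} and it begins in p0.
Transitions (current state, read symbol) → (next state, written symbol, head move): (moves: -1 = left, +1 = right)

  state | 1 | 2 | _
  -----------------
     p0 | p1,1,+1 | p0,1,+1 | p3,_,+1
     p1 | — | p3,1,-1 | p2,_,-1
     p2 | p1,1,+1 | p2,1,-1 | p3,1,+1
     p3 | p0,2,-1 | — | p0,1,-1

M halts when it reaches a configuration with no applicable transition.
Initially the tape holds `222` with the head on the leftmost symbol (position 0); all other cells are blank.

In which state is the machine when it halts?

p3

p0 | [2]22__   read 2 → write 1, move +1, go to p0
p0 | 1[2]2__   read 2 → write 1, move +1, go to p0
p0 | 11[2]__   read 2 → write 1, move +1, go to p0
p0 | 111[_]_   read _ → write _, move +1, go to p3
p3 | 111_[_]   read _ → write 1, move -1, go to p0
p0 | 111[_]1   read _ → write _, move +1, go to p3
p3 | 111_[1]   read 1 → write 2, move -1, go to p0
p0 | 111[_]2   read _ → write _, move +1, go to p3
p3 | 111_[2]
No transition is defined for (p3, 2); M halts in state p3.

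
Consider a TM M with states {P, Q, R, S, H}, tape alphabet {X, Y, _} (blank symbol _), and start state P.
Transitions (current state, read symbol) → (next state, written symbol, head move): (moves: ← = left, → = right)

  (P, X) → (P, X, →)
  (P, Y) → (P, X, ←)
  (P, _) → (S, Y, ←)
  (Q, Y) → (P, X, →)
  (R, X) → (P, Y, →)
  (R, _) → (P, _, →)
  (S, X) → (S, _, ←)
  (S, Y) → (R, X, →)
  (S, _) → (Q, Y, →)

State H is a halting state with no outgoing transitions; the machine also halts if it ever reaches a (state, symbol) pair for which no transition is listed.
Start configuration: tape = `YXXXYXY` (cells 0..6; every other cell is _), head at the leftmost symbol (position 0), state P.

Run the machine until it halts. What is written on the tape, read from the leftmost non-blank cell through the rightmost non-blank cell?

P | ___[Y]XXXYXY_   read Y → write X, move ←, go to P
P | __[_]XXXXYXY_   read _ → write Y, move ←, go to S
S | _[_]YXXXXYXY_   read _ → write Y, move →, go to Q
Q | _Y[Y]XXXXYXY_   read Y → write X, move →, go to P
P | _YX[X]XXXYXY_   read X → write X, move →, go to P
P | _YXX[X]XXYXY_   read X → write X, move →, go to P
P | _YXXX[X]XYXY_   read X → write X, move →, go to P
P | _YXXXX[X]YXY_   read X → write X, move →, go to P
P | _YXXXXX[Y]XY_   read Y → write X, move ←, go to P
P | _YXXXX[X]XXY_   read X → write X, move →, go to P
P | _YXXXXX[X]XY_   read X → write X, move →, go to P
P | _YXXXXXX[X]Y_   read X → write X, move →, go to P
P | _YXXXXXXX[Y]_   read Y → write X, move ←, go to P
P | _YXXXXXX[X]X_   read X → write X, move →, go to P
P | _YXXXXXXX[X]_   read X → write X, move →, go to P
P | _YXXXXXXXX[_]   read _ → write Y, move ←, go to S
S | _YXXXXXXX[X]Y   read X → write _, move ←, go to S
S | _YXXXXXX[X]_Y   read X → write _, move ←, go to S
S | _YXXXXX[X]__Y   read X → write _, move ←, go to S
S | _YXXXX[X]___Y   read X → write _, move ←, go to S
S | _YXXX[X]____Y   read X → write _, move ←, go to S
S | _YXX[X]_____Y   read X → write _, move ←, go to S
S | _YX[X]______Y   read X → write _, move ←, go to S
S | _Y[X]_______Y   read X → write _, move ←, go to S
S | _[Y]________Y   read Y → write X, move →, go to R
R | _X[_]_______Y   read _ → write _, move →, go to P
P | _X_[_]______Y   read _ → write Y, move ←, go to S
S | _X[_]Y______Y   read _ → write Y, move →, go to Q
Q | _XY[Y]______Y   read Y → write X, move →, go to P
P | _XYX[_]_____Y   read _ → write Y, move ←, go to S
S | _XY[X]Y_____Y   read X → write _, move ←, go to S
S | _X[Y]_Y_____Y   read Y → write X, move →, go to R
R | _XX[_]Y_____Y   read _ → write _, move →, go to P
P | _XX_[Y]_____Y   read Y → write X, move ←, go to P
P | _XX[_]X_____Y   read _ → write Y, move ←, go to S
S | _X[X]YX_____Y   read X → write _, move ←, go to S
S | _[X]_YX_____Y   read X → write _, move ←, go to S
S | [_]__YX_____Y   read _ → write Y, move →, go to Q
Q | Y[_]_YX_____Y
The non-blank tape span at halt is Y__YX_____Y.

Y__YX_____Y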